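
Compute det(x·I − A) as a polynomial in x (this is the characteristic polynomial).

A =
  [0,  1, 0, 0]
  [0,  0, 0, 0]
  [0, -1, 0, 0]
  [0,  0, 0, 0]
x^4

Expanding det(x·I − A) (e.g. by cofactor expansion or by noting that A is similar to its Jordan form J, which has the same characteristic polynomial as A) gives
  χ_A(x) = x^4
which factors as x^4. The eigenvalues (with algebraic multiplicities) are λ = 0 with multiplicity 4.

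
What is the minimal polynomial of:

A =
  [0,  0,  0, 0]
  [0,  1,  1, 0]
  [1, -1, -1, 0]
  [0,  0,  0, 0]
x^3

The characteristic polynomial is χ_A(x) = x^4, so the eigenvalues are known. The minimal polynomial is
  m_A(x) = Π_λ (x − λ)^{k_λ}
where k_λ is the size of the *largest* Jordan block for λ (equivalently, the smallest k with (A − λI)^k v = 0 for every generalised eigenvector v of λ).

  λ = 0: largest Jordan block has size 3, contributing (x − 0)^3

So m_A(x) = x^3 = x^3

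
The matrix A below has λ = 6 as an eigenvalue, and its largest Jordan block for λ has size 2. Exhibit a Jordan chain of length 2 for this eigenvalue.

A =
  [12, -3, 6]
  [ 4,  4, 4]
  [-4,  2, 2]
A Jordan chain for λ = 6 of length 2:
v_1 = (6, 4, -4)ᵀ
v_2 = (1, 0, 0)ᵀ

Let N = A − (6)·I. We want v_2 with N^2 v_2 = 0 but N^1 v_2 ≠ 0; then v_{j-1} := N · v_j for j = 2, …, 2.

Pick v_2 = (1, 0, 0)ᵀ.
Then v_1 = N · v_2 = (6, 4, -4)ᵀ.

Sanity check: (A − (6)·I) v_1 = (0, 0, 0)ᵀ = 0. ✓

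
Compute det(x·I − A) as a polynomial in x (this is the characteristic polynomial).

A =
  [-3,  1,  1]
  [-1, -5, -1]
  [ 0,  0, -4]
x^3 + 12*x^2 + 48*x + 64

Expanding det(x·I − A) (e.g. by cofactor expansion or by noting that A is similar to its Jordan form J, which has the same characteristic polynomial as A) gives
  χ_A(x) = x^3 + 12*x^2 + 48*x + 64
which factors as (x + 4)^3. The eigenvalues (with algebraic multiplicities) are λ = -4 with multiplicity 3.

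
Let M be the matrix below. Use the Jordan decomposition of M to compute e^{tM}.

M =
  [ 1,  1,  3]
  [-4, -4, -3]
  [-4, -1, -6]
e^{tM} =
  [4*t*exp(-3*t) + exp(-3*t), t*exp(-3*t), 3*t*exp(-3*t)]
  [-4*t*exp(-3*t), -t*exp(-3*t) + exp(-3*t), -3*t*exp(-3*t)]
  [-4*t*exp(-3*t), -t*exp(-3*t), -3*t*exp(-3*t) + exp(-3*t)]

Strategy: write M = P · J · P⁻¹ where J is a Jordan canonical form, so e^{tM} = P · e^{tJ} · P⁻¹, and e^{tJ} can be computed block-by-block.

M has Jordan form
J =
  [-3,  1,  0]
  [ 0, -3,  0]
  [ 0,  0, -3]
(up to reordering of blocks).

Per-block formulas:
  For a 1×1 block at λ = -3: exp(t · [-3]) = [e^(-3t)].
  For a 2×2 Jordan block J_2(-3): exp(t · J_2(-3)) = e^(-3t)·(I + t·N), where N is the 2×2 nilpotent shift.

After assembling e^{tJ} and conjugating by P, we get:

e^{tM} =
  [4*t*exp(-3*t) + exp(-3*t), t*exp(-3*t), 3*t*exp(-3*t)]
  [-4*t*exp(-3*t), -t*exp(-3*t) + exp(-3*t), -3*t*exp(-3*t)]
  [-4*t*exp(-3*t), -t*exp(-3*t), -3*t*exp(-3*t) + exp(-3*t)]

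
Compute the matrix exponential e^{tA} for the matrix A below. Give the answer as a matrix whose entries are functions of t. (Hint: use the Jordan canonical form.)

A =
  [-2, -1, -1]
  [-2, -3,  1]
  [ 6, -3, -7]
e^{tA} =
  [2*t*exp(-4*t) + exp(-4*t), -t*exp(-4*t), -t*exp(-4*t)]
  [-2*t*exp(-4*t), t*exp(-4*t) + exp(-4*t), t*exp(-4*t)]
  [6*t*exp(-4*t), -3*t*exp(-4*t), -3*t*exp(-4*t) + exp(-4*t)]

Strategy: write A = P · J · P⁻¹ where J is a Jordan canonical form, so e^{tA} = P · e^{tJ} · P⁻¹, and e^{tJ} can be computed block-by-block.

A has Jordan form
J =
  [-4,  1,  0]
  [ 0, -4,  0]
  [ 0,  0, -4]
(up to reordering of blocks).

Per-block formulas:
  For a 2×2 Jordan block J_2(-4): exp(t · J_2(-4)) = e^(-4t)·(I + t·N), where N is the 2×2 nilpotent shift.
  For a 1×1 block at λ = -4: exp(t · [-4]) = [e^(-4t)].

After assembling e^{tJ} and conjugating by P, we get:

e^{tA} =
  [2*t*exp(-4*t) + exp(-4*t), -t*exp(-4*t), -t*exp(-4*t)]
  [-2*t*exp(-4*t), t*exp(-4*t) + exp(-4*t), t*exp(-4*t)]
  [6*t*exp(-4*t), -3*t*exp(-4*t), -3*t*exp(-4*t) + exp(-4*t)]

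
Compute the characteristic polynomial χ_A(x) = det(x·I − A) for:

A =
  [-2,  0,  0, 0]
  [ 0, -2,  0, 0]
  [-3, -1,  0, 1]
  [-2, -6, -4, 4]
x^4 - 8*x^2 + 16

Expanding det(x·I − A) (e.g. by cofactor expansion or by noting that A is similar to its Jordan form J, which has the same characteristic polynomial as A) gives
  χ_A(x) = x^4 - 8*x^2 + 16
which factors as (x - 2)^2*(x + 2)^2. The eigenvalues (with algebraic multiplicities) are λ = -2 with multiplicity 2, λ = 2 with multiplicity 2.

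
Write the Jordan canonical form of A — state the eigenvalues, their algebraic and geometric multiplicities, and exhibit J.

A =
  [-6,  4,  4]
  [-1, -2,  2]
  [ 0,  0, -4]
J_2(-4) ⊕ J_1(-4)

The characteristic polynomial is
  det(x·I − A) = x^3 + 12*x^2 + 48*x + 64 = (x + 4)^3

Eigenvalues and multiplicities (the geometric multiplicity of λ is n − rank(A − λI), which equals the number of Jordan blocks for λ):
  λ = -4: algebraic multiplicity = 3, geometric multiplicity = 2

Determining the block sizes for each eigenvalue:
  λ = -4: 2 blocks summing to 3 forces exactly one block of size 2 and the rest size 1 → block sizes [2, 1]

Assembling the blocks gives a Jordan form
J =
  [-4,  1,  0]
  [ 0, -4,  0]
  [ 0,  0, -4]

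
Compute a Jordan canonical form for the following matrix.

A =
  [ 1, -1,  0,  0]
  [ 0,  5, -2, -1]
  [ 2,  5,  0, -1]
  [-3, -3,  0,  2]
J_3(2) ⊕ J_1(2)

The characteristic polynomial is
  det(x·I − A) = x^4 - 8*x^3 + 24*x^2 - 32*x + 16 = (x - 2)^4

Eigenvalues and multiplicities (the geometric multiplicity of λ is n − rank(A − λI), which equals the number of Jordan blocks for λ):
  λ = 2: algebraic multiplicity = 4, geometric multiplicity = 2

Determining the block sizes for each eigenvalue:
  λ = 2: with am = 4 and gm = 2, the partition is not yet determined (e.g. several partitions of 4 into 2 parts exist). Let N = A − (2)·I. Computing rank(N^1) = 2, rank(N^2) = 1, rank(N^3) = 0; the number of blocks of size ≥ j is rank(N^{j−1}) − rank(N^j), giving [2, 1, 1]. So we have 1 block(s) of size 3, 1 block(s) of size 1 → block sizes [3, 1]

Assembling the blocks gives a Jordan form
J =
  [2, 1, 0, 0]
  [0, 2, 1, 0]
  [0, 0, 2, 0]
  [0, 0, 0, 2]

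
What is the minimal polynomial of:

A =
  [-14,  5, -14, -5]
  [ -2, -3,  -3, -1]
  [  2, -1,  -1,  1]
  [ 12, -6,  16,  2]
x^3 + 12*x^2 + 48*x + 64

The characteristic polynomial is χ_A(x) = (x + 4)^4, so the eigenvalues are known. The minimal polynomial is
  m_A(x) = Π_λ (x − λ)^{k_λ}
where k_λ is the size of the *largest* Jordan block for λ (equivalently, the smallest k with (A − λI)^k v = 0 for every generalised eigenvector v of λ).

  λ = -4: largest Jordan block has size 3, contributing (x + 4)^3

So m_A(x) = (x + 4)^3 = x^3 + 12*x^2 + 48*x + 64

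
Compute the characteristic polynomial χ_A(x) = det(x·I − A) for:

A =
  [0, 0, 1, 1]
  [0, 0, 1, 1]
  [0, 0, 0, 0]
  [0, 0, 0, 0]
x^4

Expanding det(x·I − A) (e.g. by cofactor expansion or by noting that A is similar to its Jordan form J, which has the same characteristic polynomial as A) gives
  χ_A(x) = x^4
which factors as x^4. The eigenvalues (with algebraic multiplicities) are λ = 0 with multiplicity 4.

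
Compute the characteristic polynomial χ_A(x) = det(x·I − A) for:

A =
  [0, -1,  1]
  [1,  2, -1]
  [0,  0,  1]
x^3 - 3*x^2 + 3*x - 1

Expanding det(x·I − A) (e.g. by cofactor expansion or by noting that A is similar to its Jordan form J, which has the same characteristic polynomial as A) gives
  χ_A(x) = x^3 - 3*x^2 + 3*x - 1
which factors as (x - 1)^3. The eigenvalues (with algebraic multiplicities) are λ = 1 with multiplicity 3.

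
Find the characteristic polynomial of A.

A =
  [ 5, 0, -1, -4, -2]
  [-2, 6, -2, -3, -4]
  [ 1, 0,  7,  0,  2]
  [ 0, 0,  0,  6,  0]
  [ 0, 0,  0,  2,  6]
x^5 - 30*x^4 + 360*x^3 - 2160*x^2 + 6480*x - 7776

Expanding det(x·I − A) (e.g. by cofactor expansion or by noting that A is similar to its Jordan form J, which has the same characteristic polynomial as A) gives
  χ_A(x) = x^5 - 30*x^4 + 360*x^3 - 2160*x^2 + 6480*x - 7776
which factors as (x - 6)^5. The eigenvalues (with algebraic multiplicities) are λ = 6 with multiplicity 5.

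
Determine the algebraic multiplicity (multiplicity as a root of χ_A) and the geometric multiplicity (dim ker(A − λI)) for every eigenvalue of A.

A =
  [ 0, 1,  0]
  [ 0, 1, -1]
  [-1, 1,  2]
λ = 1: alg = 3, geom = 1

Step 1 — factor the characteristic polynomial to read off the algebraic multiplicities:
  χ_A(x) = (x - 1)^3

Step 2 — compute geometric multiplicities via the rank-nullity identity g(λ) = n − rank(A − λI):
  rank(A − (1)·I) = 2, so dim ker(A − (1)·I) = n − 2 = 1

Summary:
  λ = 1: algebraic multiplicity = 3, geometric multiplicity = 1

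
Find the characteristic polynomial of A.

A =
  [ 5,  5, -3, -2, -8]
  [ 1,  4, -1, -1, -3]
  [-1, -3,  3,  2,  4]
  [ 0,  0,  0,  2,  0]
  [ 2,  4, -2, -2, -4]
x^5 - 10*x^4 + 40*x^3 - 80*x^2 + 80*x - 32

Expanding det(x·I − A) (e.g. by cofactor expansion or by noting that A is similar to its Jordan form J, which has the same characteristic polynomial as A) gives
  χ_A(x) = x^5 - 10*x^4 + 40*x^3 - 80*x^2 + 80*x - 32
which factors as (x - 2)^5. The eigenvalues (with algebraic multiplicities) are λ = 2 with multiplicity 5.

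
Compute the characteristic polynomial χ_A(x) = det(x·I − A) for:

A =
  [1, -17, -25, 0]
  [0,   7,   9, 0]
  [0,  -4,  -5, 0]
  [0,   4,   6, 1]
x^4 - 4*x^3 + 6*x^2 - 4*x + 1

Expanding det(x·I − A) (e.g. by cofactor expansion or by noting that A is similar to its Jordan form J, which has the same characteristic polynomial as A) gives
  χ_A(x) = x^4 - 4*x^3 + 6*x^2 - 4*x + 1
which factors as (x - 1)^4. The eigenvalues (with algebraic multiplicities) are λ = 1 with multiplicity 4.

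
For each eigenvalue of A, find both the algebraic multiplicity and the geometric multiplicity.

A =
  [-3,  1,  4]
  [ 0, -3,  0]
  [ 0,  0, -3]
λ = -3: alg = 3, geom = 2

Step 1 — factor the characteristic polynomial to read off the algebraic multiplicities:
  χ_A(x) = (x + 3)^3

Step 2 — compute geometric multiplicities via the rank-nullity identity g(λ) = n − rank(A − λI):
  rank(A − (-3)·I) = 1, so dim ker(A − (-3)·I) = n − 1 = 2

Summary:
  λ = -3: algebraic multiplicity = 3, geometric multiplicity = 2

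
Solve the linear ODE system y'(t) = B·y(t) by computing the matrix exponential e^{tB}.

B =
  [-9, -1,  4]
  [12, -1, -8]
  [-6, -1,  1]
e^{tB} =
  [-6*t*exp(-3*t) + exp(-3*t), -t*exp(-3*t), 4*t*exp(-3*t)]
  [12*t*exp(-3*t), 2*t*exp(-3*t) + exp(-3*t), -8*t*exp(-3*t)]
  [-6*t*exp(-3*t), -t*exp(-3*t), 4*t*exp(-3*t) + exp(-3*t)]

Strategy: write B = P · J · P⁻¹ where J is a Jordan canonical form, so e^{tB} = P · e^{tJ} · P⁻¹, and e^{tJ} can be computed block-by-block.

B has Jordan form
J =
  [-3,  1,  0]
  [ 0, -3,  0]
  [ 0,  0, -3]
(up to reordering of blocks).

Per-block formulas:
  For a 1×1 block at λ = -3: exp(t · [-3]) = [e^(-3t)].
  For a 2×2 Jordan block J_2(-3): exp(t · J_2(-3)) = e^(-3t)·(I + t·N), where N is the 2×2 nilpotent shift.

After assembling e^{tJ} and conjugating by P, we get:

e^{tB} =
  [-6*t*exp(-3*t) + exp(-3*t), -t*exp(-3*t), 4*t*exp(-3*t)]
  [12*t*exp(-3*t), 2*t*exp(-3*t) + exp(-3*t), -8*t*exp(-3*t)]
  [-6*t*exp(-3*t), -t*exp(-3*t), 4*t*exp(-3*t) + exp(-3*t)]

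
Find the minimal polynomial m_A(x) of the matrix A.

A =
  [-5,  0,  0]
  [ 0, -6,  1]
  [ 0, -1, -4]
x^2 + 10*x + 25

The characteristic polynomial is χ_A(x) = (x + 5)^3, so the eigenvalues are known. The minimal polynomial is
  m_A(x) = Π_λ (x − λ)^{k_λ}
where k_λ is the size of the *largest* Jordan block for λ (equivalently, the smallest k with (A − λI)^k v = 0 for every generalised eigenvector v of λ).

  λ = -5: largest Jordan block has size 2, contributing (x + 5)^2

So m_A(x) = (x + 5)^2 = x^2 + 10*x + 25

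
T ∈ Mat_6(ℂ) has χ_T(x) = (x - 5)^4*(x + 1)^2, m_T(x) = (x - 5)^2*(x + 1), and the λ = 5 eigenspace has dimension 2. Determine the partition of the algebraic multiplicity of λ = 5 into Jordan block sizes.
Block sizes for λ = 5: [2, 2]

Step 1 — from the characteristic polynomial, algebraic multiplicity of λ = 5 is 4. From dim ker(T − (5)·I) = 2, there are exactly 2 Jordan blocks for λ = 5.
Step 2 — from the minimal polynomial, the factor (x − 5)^2 tells us the largest block for λ = 5 has size 2.
Step 3 — with total size 4, 2 blocks, and largest block 2, the block sizes (in nonincreasing order) are [2, 2].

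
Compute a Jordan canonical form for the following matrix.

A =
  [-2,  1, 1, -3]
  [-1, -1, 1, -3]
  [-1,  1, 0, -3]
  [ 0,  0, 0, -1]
J_3(-1) ⊕ J_1(-1)

The characteristic polynomial is
  det(x·I − A) = x^4 + 4*x^3 + 6*x^2 + 4*x + 1 = (x + 1)^4

Eigenvalues and multiplicities (the geometric multiplicity of λ is n − rank(A − λI), which equals the number of Jordan blocks for λ):
  λ = -1: algebraic multiplicity = 4, geometric multiplicity = 2

Determining the block sizes for each eigenvalue:
  λ = -1: with am = 4 and gm = 2, the partition is not yet determined (e.g. several partitions of 4 into 2 parts exist). Let N = A − (-1)·I. Computing rank(N^1) = 2, rank(N^2) = 1, rank(N^3) = 0; the number of blocks of size ≥ j is rank(N^{j−1}) − rank(N^j), giving [2, 1, 1]. So we have 1 block(s) of size 3, 1 block(s) of size 1 → block sizes [3, 1]

Assembling the blocks gives a Jordan form
J =
  [-1,  1,  0,  0]
  [ 0, -1,  1,  0]
  [ 0,  0, -1,  0]
  [ 0,  0,  0, -1]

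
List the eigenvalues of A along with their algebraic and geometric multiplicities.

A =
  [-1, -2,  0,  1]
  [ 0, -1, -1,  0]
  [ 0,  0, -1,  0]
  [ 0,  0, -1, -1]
λ = -1: alg = 4, geom = 2

Step 1 — factor the characteristic polynomial to read off the algebraic multiplicities:
  χ_A(x) = (x + 1)^4

Step 2 — compute geometric multiplicities via the rank-nullity identity g(λ) = n − rank(A − λI):
  rank(A − (-1)·I) = 2, so dim ker(A − (-1)·I) = n − 2 = 2

Summary:
  λ = -1: algebraic multiplicity = 4, geometric multiplicity = 2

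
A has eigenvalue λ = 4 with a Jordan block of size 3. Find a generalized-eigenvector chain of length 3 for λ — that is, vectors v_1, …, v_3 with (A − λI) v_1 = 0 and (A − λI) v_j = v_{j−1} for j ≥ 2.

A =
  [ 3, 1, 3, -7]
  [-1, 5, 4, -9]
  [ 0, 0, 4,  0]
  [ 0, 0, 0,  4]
A Jordan chain for λ = 4 of length 3:
v_1 = (1, 1, 0, 0)ᵀ
v_2 = (3, 4, 0, 0)ᵀ
v_3 = (0, 0, 1, 0)ᵀ

Let N = A − (4)·I. We want v_3 with N^3 v_3 = 0 but N^2 v_3 ≠ 0; then v_{j-1} := N · v_j for j = 3, …, 2.

Pick v_3 = (0, 0, 1, 0)ᵀ.
Then v_2 = N · v_3 = (3, 4, 0, 0)ᵀ.
Then v_1 = N · v_2 = (1, 1, 0, 0)ᵀ.

Sanity check: (A − (4)·I) v_1 = (0, 0, 0, 0)ᵀ = 0. ✓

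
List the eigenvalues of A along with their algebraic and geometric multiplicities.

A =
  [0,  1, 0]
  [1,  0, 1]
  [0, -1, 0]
λ = 0: alg = 3, geom = 1

Step 1 — factor the characteristic polynomial to read off the algebraic multiplicities:
  χ_A(x) = x^3

Step 2 — compute geometric multiplicities via the rank-nullity identity g(λ) = n − rank(A − λI):
  rank(A − (0)·I) = 2, so dim ker(A − (0)·I) = n − 2 = 1

Summary:
  λ = 0: algebraic multiplicity = 3, geometric multiplicity = 1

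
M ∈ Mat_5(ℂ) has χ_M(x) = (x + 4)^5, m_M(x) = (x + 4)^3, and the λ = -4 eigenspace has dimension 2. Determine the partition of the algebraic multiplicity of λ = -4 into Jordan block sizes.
Block sizes for λ = -4: [3, 2]

Step 1 — from the characteristic polynomial, algebraic multiplicity of λ = -4 is 5. From dim ker(M − (-4)·I) = 2, there are exactly 2 Jordan blocks for λ = -4.
Step 2 — from the minimal polynomial, the factor (x + 4)^3 tells us the largest block for λ = -4 has size 3.
Step 3 — with total size 5, 2 blocks, and largest block 3, the block sizes (in nonincreasing order) are [3, 2].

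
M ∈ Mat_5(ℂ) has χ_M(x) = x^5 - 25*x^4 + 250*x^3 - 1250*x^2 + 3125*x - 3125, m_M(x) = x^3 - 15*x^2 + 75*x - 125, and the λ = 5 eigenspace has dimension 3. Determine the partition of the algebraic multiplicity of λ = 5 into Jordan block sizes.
Block sizes for λ = 5: [3, 1, 1]

Step 1 — from the characteristic polynomial, algebraic multiplicity of λ = 5 is 5. From dim ker(M − (5)·I) = 3, there are exactly 3 Jordan blocks for λ = 5.
Step 2 — from the minimal polynomial, the factor (x − 5)^3 tells us the largest block for λ = 5 has size 3.
Step 3 — with total size 5, 3 blocks, and largest block 3, the block sizes (in nonincreasing order) are [3, 1, 1].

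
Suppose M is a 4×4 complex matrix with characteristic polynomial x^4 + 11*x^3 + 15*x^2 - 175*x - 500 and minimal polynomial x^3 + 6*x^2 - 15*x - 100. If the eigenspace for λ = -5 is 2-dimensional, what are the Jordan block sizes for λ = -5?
Block sizes for λ = -5: [2, 1]

Step 1 — from the characteristic polynomial, algebraic multiplicity of λ = -5 is 3. From dim ker(M − (-5)·I) = 2, there are exactly 2 Jordan blocks for λ = -5.
Step 2 — from the minimal polynomial, the factor (x + 5)^2 tells us the largest block for λ = -5 has size 2.
Step 3 — with total size 3, 2 blocks, and largest block 2, the block sizes (in nonincreasing order) are [2, 1].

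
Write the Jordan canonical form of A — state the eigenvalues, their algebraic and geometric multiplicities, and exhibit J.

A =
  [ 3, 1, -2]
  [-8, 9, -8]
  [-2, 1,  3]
J_2(5) ⊕ J_1(5)

The characteristic polynomial is
  det(x·I − A) = x^3 - 15*x^2 + 75*x - 125 = (x - 5)^3

Eigenvalues and multiplicities (the geometric multiplicity of λ is n − rank(A − λI), which equals the number of Jordan blocks for λ):
  λ = 5: algebraic multiplicity = 3, geometric multiplicity = 2

Determining the block sizes for each eigenvalue:
  λ = 5: 2 blocks summing to 3 forces exactly one block of size 2 and the rest size 1 → block sizes [2, 1]

Assembling the blocks gives a Jordan form
J =
  [5, 1, 0]
  [0, 5, 0]
  [0, 0, 5]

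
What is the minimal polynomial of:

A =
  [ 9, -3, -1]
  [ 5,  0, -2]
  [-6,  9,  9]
x^3 - 18*x^2 + 108*x - 216

The characteristic polynomial is χ_A(x) = (x - 6)^3, so the eigenvalues are known. The minimal polynomial is
  m_A(x) = Π_λ (x − λ)^{k_λ}
where k_λ is the size of the *largest* Jordan block for λ (equivalently, the smallest k with (A − λI)^k v = 0 for every generalised eigenvector v of λ).

  λ = 6: largest Jordan block has size 3, contributing (x − 6)^3

So m_A(x) = (x - 6)^3 = x^3 - 18*x^2 + 108*x - 216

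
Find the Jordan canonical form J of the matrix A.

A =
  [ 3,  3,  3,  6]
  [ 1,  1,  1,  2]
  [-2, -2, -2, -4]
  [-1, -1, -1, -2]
J_2(0) ⊕ J_1(0) ⊕ J_1(0)

The characteristic polynomial is
  det(x·I − A) = x^4

Eigenvalues and multiplicities (the geometric multiplicity of λ is n − rank(A − λI), which equals the number of Jordan blocks for λ):
  λ = 0: algebraic multiplicity = 4, geometric multiplicity = 3

Determining the block sizes for each eigenvalue:
  λ = 0: 3 blocks summing to 4 forces exactly one block of size 2 and the rest size 1 → block sizes [2, 1, 1]

Assembling the blocks gives a Jordan form
J =
  [0, 1, 0, 0]
  [0, 0, 0, 0]
  [0, 0, 0, 0]
  [0, 0, 0, 0]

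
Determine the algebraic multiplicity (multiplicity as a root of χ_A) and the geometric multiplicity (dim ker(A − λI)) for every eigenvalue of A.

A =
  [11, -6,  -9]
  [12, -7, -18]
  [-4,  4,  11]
λ = 5: alg = 3, geom = 2

Step 1 — factor the characteristic polynomial to read off the algebraic multiplicities:
  χ_A(x) = (x - 5)^3

Step 2 — compute geometric multiplicities via the rank-nullity identity g(λ) = n − rank(A − λI):
  rank(A − (5)·I) = 1, so dim ker(A − (5)·I) = n − 1 = 2

Summary:
  λ = 5: algebraic multiplicity = 3, geometric multiplicity = 2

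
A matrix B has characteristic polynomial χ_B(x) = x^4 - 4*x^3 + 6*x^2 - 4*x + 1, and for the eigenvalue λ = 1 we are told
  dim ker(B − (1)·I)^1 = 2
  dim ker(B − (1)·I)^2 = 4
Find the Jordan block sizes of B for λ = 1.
Block sizes for λ = 1: [2, 2]

From the dimensions of kernels of powers, the number of Jordan blocks of size at least j is d_j − d_{j−1} where d_j = dim ker(N^j) (with d_0 = 0). Computing the differences gives [2, 2].
The number of blocks of size exactly k is (#blocks of size ≥ k) − (#blocks of size ≥ k + 1), so the partition is: 2 block(s) of size 2.
In nonincreasing order the block sizes are [2, 2].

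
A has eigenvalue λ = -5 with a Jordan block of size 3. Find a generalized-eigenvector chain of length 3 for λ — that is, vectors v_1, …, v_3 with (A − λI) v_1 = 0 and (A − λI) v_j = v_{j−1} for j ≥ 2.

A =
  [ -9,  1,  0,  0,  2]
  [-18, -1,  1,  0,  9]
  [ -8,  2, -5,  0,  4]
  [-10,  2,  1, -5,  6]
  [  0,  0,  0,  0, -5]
A Jordan chain for λ = -5 of length 3:
v_1 = (-2, -8, -4, -4, 0)ᵀ
v_2 = (-4, -18, -8, -10, 0)ᵀ
v_3 = (1, 0, 0, 0, 0)ᵀ

Let N = A − (-5)·I. We want v_3 with N^3 v_3 = 0 but N^2 v_3 ≠ 0; then v_{j-1} := N · v_j for j = 3, …, 2.

Pick v_3 = (1, 0, 0, 0, 0)ᵀ.
Then v_2 = N · v_3 = (-4, -18, -8, -10, 0)ᵀ.
Then v_1 = N · v_2 = (-2, -8, -4, -4, 0)ᵀ.

Sanity check: (A − (-5)·I) v_1 = (0, 0, 0, 0, 0)ᵀ = 0. ✓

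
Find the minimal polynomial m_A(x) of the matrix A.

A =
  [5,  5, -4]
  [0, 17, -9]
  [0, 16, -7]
x^3 - 15*x^2 + 75*x - 125

The characteristic polynomial is χ_A(x) = (x - 5)^3, so the eigenvalues are known. The minimal polynomial is
  m_A(x) = Π_λ (x − λ)^{k_λ}
where k_λ is the size of the *largest* Jordan block for λ (equivalently, the smallest k with (A − λI)^k v = 0 for every generalised eigenvector v of λ).

  λ = 5: largest Jordan block has size 3, contributing (x − 5)^3

So m_A(x) = (x - 5)^3 = x^3 - 15*x^2 + 75*x - 125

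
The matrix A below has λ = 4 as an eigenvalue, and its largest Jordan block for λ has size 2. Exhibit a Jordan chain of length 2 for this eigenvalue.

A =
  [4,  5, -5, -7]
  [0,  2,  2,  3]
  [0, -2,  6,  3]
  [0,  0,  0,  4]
A Jordan chain for λ = 4 of length 2:
v_1 = (5, -2, -2, 0)ᵀ
v_2 = (0, 1, 0, 0)ᵀ

Let N = A − (4)·I. We want v_2 with N^2 v_2 = 0 but N^1 v_2 ≠ 0; then v_{j-1} := N · v_j for j = 2, …, 2.

Pick v_2 = (0, 1, 0, 0)ᵀ.
Then v_1 = N · v_2 = (5, -2, -2, 0)ᵀ.

Sanity check: (A − (4)·I) v_1 = (0, 0, 0, 0)ᵀ = 0. ✓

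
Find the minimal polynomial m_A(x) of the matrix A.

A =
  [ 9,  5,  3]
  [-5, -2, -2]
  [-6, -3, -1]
x^3 - 6*x^2 + 12*x - 8

The characteristic polynomial is χ_A(x) = (x - 2)^3, so the eigenvalues are known. The minimal polynomial is
  m_A(x) = Π_λ (x − λ)^{k_λ}
where k_λ is the size of the *largest* Jordan block for λ (equivalently, the smallest k with (A − λI)^k v = 0 for every generalised eigenvector v of λ).

  λ = 2: largest Jordan block has size 3, contributing (x − 2)^3

So m_A(x) = (x - 2)^3 = x^3 - 6*x^2 + 12*x - 8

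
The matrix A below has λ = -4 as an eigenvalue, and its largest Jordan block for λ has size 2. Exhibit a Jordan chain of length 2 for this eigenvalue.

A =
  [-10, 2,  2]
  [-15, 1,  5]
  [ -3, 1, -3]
A Jordan chain for λ = -4 of length 2:
v_1 = (-6, -15, -3)ᵀ
v_2 = (1, 0, 0)ᵀ

Let N = A − (-4)·I. We want v_2 with N^2 v_2 = 0 but N^1 v_2 ≠ 0; then v_{j-1} := N · v_j for j = 2, …, 2.

Pick v_2 = (1, 0, 0)ᵀ.
Then v_1 = N · v_2 = (-6, -15, -3)ᵀ.

Sanity check: (A − (-4)·I) v_1 = (0, 0, 0)ᵀ = 0. ✓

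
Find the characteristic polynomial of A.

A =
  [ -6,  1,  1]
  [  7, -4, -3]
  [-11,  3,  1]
x^3 + 9*x^2 + 27*x + 27

Expanding det(x·I − A) (e.g. by cofactor expansion or by noting that A is similar to its Jordan form J, which has the same characteristic polynomial as A) gives
  χ_A(x) = x^3 + 9*x^2 + 27*x + 27
which factors as (x + 3)^3. The eigenvalues (with algebraic multiplicities) are λ = -3 with multiplicity 3.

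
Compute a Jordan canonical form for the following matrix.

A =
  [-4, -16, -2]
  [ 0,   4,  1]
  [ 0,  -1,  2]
J_1(-4) ⊕ J_2(3)

The characteristic polynomial is
  det(x·I − A) = x^3 - 2*x^2 - 15*x + 36 = (x - 3)^2*(x + 4)

Eigenvalues and multiplicities (the geometric multiplicity of λ is n − rank(A − λI), which equals the number of Jordan blocks for λ):
  λ = -4: algebraic multiplicity = 1, geometric multiplicity = 1
  λ = 3: algebraic multiplicity = 2, geometric multiplicity = 1

Determining the block sizes for each eigenvalue:
  λ = -4: one block (gm = 1), so the single block has size am = 1 → block sizes [1]
  λ = 3: one block (gm = 1), so the single block has size am = 2 → block sizes [2]

Assembling the blocks gives a Jordan form
J =
  [-4, 0, 0]
  [ 0, 3, 1]
  [ 0, 0, 3]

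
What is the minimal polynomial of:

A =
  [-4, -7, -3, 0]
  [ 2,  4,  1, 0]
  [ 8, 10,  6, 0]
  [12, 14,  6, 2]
x^3 - 6*x^2 + 12*x - 8

The characteristic polynomial is χ_A(x) = (x - 2)^4, so the eigenvalues are known. The minimal polynomial is
  m_A(x) = Π_λ (x − λ)^{k_λ}
where k_λ is the size of the *largest* Jordan block for λ (equivalently, the smallest k with (A − λI)^k v = 0 for every generalised eigenvector v of λ).

  λ = 2: largest Jordan block has size 3, contributing (x − 2)^3

So m_A(x) = (x - 2)^3 = x^3 - 6*x^2 + 12*x - 8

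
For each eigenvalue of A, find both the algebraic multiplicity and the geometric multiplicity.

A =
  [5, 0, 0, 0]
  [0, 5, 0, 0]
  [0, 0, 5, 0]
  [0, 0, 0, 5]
λ = 5: alg = 4, geom = 4

Step 1 — factor the characteristic polynomial to read off the algebraic multiplicities:
  χ_A(x) = (x - 5)^4

Step 2 — compute geometric multiplicities via the rank-nullity identity g(λ) = n − rank(A − λI):
  rank(A − (5)·I) = 0, so dim ker(A − (5)·I) = n − 0 = 4

Summary:
  λ = 5: algebraic multiplicity = 4, geometric multiplicity = 4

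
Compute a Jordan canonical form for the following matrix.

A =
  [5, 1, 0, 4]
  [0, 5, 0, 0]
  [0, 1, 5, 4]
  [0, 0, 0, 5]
J_2(5) ⊕ J_1(5) ⊕ J_1(5)

The characteristic polynomial is
  det(x·I − A) = x^4 - 20*x^3 + 150*x^2 - 500*x + 625 = (x - 5)^4

Eigenvalues and multiplicities (the geometric multiplicity of λ is n − rank(A − λI), which equals the number of Jordan blocks for λ):
  λ = 5: algebraic multiplicity = 4, geometric multiplicity = 3

Determining the block sizes for each eigenvalue:
  λ = 5: 3 blocks summing to 4 forces exactly one block of size 2 and the rest size 1 → block sizes [2, 1, 1]

Assembling the blocks gives a Jordan form
J =
  [5, 1, 0, 0]
  [0, 5, 0, 0]
  [0, 0, 5, 0]
  [0, 0, 0, 5]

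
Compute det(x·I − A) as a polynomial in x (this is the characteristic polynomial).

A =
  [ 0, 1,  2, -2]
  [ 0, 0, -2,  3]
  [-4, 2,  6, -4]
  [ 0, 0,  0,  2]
x^4 - 8*x^3 + 24*x^2 - 32*x + 16

Expanding det(x·I − A) (e.g. by cofactor expansion or by noting that A is similar to its Jordan form J, which has the same characteristic polynomial as A) gives
  χ_A(x) = x^4 - 8*x^3 + 24*x^2 - 32*x + 16
which factors as (x - 2)^4. The eigenvalues (with algebraic multiplicities) are λ = 2 with multiplicity 4.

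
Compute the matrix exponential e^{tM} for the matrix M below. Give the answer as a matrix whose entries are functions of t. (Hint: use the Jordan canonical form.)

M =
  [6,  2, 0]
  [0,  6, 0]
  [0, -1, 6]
e^{tM} =
  [exp(6*t), 2*t*exp(6*t), 0]
  [0, exp(6*t), 0]
  [0, -t*exp(6*t), exp(6*t)]

Strategy: write M = P · J · P⁻¹ where J is a Jordan canonical form, so e^{tM} = P · e^{tJ} · P⁻¹, and e^{tJ} can be computed block-by-block.

M has Jordan form
J =
  [6, 1, 0]
  [0, 6, 0]
  [0, 0, 6]
(up to reordering of blocks).

Per-block formulas:
  For a 2×2 Jordan block J_2(6): exp(t · J_2(6)) = e^(6t)·(I + t·N), where N is the 2×2 nilpotent shift.
  For a 1×1 block at λ = 6: exp(t · [6]) = [e^(6t)].

After assembling e^{tJ} and conjugating by P, we get:

e^{tM} =
  [exp(6*t), 2*t*exp(6*t), 0]
  [0, exp(6*t), 0]
  [0, -t*exp(6*t), exp(6*t)]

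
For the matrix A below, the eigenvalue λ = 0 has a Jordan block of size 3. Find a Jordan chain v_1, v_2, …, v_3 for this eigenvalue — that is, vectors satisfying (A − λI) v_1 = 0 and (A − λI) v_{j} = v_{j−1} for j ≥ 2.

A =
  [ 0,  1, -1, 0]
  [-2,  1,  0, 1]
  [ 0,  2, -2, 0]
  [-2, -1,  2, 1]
A Jordan chain for λ = 0 of length 3:
v_1 = (-2, -4, -4, 0)ᵀ
v_2 = (0, -2, 0, -2)ᵀ
v_3 = (1, 0, 0, 0)ᵀ

Let N = A − (0)·I. We want v_3 with N^3 v_3 = 0 but N^2 v_3 ≠ 0; then v_{j-1} := N · v_j for j = 3, …, 2.

Pick v_3 = (1, 0, 0, 0)ᵀ.
Then v_2 = N · v_3 = (0, -2, 0, -2)ᵀ.
Then v_1 = N · v_2 = (-2, -4, -4, 0)ᵀ.

Sanity check: (A − (0)·I) v_1 = (0, 0, 0, 0)ᵀ = 0. ✓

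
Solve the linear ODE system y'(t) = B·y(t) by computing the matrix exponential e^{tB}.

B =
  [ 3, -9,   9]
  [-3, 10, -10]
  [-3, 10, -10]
e^{tB} =
  [exp(3*t), 3 - 3*exp(3*t), 3*exp(3*t) - 3]
  [1 - exp(3*t), t + 3*exp(3*t) - 2, -t - 3*exp(3*t) + 3]
  [1 - exp(3*t), t + 3*exp(3*t) - 3, -t - 3*exp(3*t) + 4]

Strategy: write B = P · J · P⁻¹ where J is a Jordan canonical form, so e^{tB} = P · e^{tJ} · P⁻¹, and e^{tJ} can be computed block-by-block.

B has Jordan form
J =
  [0, 1, 0]
  [0, 0, 0]
  [0, 0, 3]
(up to reordering of blocks).

Per-block formulas:
  For a 1×1 block at λ = 3: exp(t · [3]) = [e^(3t)].
  For a 2×2 Jordan block J_2(0): exp(t · J_2(0)) = e^(0t)·(I + t·N), where N is the 2×2 nilpotent shift.

After assembling e^{tJ} and conjugating by P, we get:

e^{tB} =
  [exp(3*t), 3 - 3*exp(3*t), 3*exp(3*t) - 3]
  [1 - exp(3*t), t + 3*exp(3*t) - 2, -t - 3*exp(3*t) + 3]
  [1 - exp(3*t), t + 3*exp(3*t) - 3, -t - 3*exp(3*t) + 4]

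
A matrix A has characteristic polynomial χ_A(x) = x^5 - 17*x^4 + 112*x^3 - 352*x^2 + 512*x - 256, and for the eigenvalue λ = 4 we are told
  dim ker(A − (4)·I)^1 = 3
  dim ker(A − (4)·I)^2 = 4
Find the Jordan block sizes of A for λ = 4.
Block sizes for λ = 4: [2, 1, 1]

From the dimensions of kernels of powers, the number of Jordan blocks of size at least j is d_j − d_{j−1} where d_j = dim ker(N^j) (with d_0 = 0). Computing the differences gives [3, 1].
The number of blocks of size exactly k is (#blocks of size ≥ k) − (#blocks of size ≥ k + 1), so the partition is: 2 block(s) of size 1, 1 block(s) of size 2.
In nonincreasing order the block sizes are [2, 1, 1].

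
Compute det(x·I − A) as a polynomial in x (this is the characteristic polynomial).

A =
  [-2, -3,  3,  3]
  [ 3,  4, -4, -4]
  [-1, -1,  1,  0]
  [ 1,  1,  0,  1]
x^4 - 4*x^3 + 6*x^2 - 4*x + 1

Expanding det(x·I − A) (e.g. by cofactor expansion or by noting that A is similar to its Jordan form J, which has the same characteristic polynomial as A) gives
  χ_A(x) = x^4 - 4*x^3 + 6*x^2 - 4*x + 1
which factors as (x - 1)^4. The eigenvalues (with algebraic multiplicities) are λ = 1 with multiplicity 4.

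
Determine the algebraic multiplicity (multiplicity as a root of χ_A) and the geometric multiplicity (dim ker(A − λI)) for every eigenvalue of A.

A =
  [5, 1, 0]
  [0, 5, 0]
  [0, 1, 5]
λ = 5: alg = 3, geom = 2

Step 1 — factor the characteristic polynomial to read off the algebraic multiplicities:
  χ_A(x) = (x - 5)^3

Step 2 — compute geometric multiplicities via the rank-nullity identity g(λ) = n − rank(A − λI):
  rank(A − (5)·I) = 1, so dim ker(A − (5)·I) = n − 1 = 2

Summary:
  λ = 5: algebraic multiplicity = 3, geometric multiplicity = 2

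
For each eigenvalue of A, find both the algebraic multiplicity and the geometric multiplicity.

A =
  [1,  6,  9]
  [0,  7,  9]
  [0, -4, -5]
λ = 1: alg = 3, geom = 2

Step 1 — factor the characteristic polynomial to read off the algebraic multiplicities:
  χ_A(x) = (x - 1)^3

Step 2 — compute geometric multiplicities via the rank-nullity identity g(λ) = n − rank(A − λI):
  rank(A − (1)·I) = 1, so dim ker(A − (1)·I) = n − 1 = 2

Summary:
  λ = 1: algebraic multiplicity = 3, geometric multiplicity = 2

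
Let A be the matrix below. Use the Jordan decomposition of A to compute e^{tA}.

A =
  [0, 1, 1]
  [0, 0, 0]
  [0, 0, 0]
e^{tA} =
  [1, t, t]
  [0, 1, 0]
  [0, 0, 1]

Strategy: write A = P · J · P⁻¹ where J is a Jordan canonical form, so e^{tA} = P · e^{tJ} · P⁻¹, and e^{tJ} can be computed block-by-block.

A has Jordan form
J =
  [0, 1, 0]
  [0, 0, 0]
  [0, 0, 0]
(up to reordering of blocks).

Per-block formulas:
  For a 2×2 Jordan block J_2(0): exp(t · J_2(0)) = e^(0t)·(I + t·N), where N is the 2×2 nilpotent shift.
  For a 1×1 block at λ = 0: exp(t · [0]) = [e^(0t)].

After assembling e^{tJ} and conjugating by P, we get:

e^{tA} =
  [1, t, t]
  [0, 1, 0]
  [0, 0, 1]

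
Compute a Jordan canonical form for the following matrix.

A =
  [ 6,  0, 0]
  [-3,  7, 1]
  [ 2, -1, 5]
J_3(6)

The characteristic polynomial is
  det(x·I − A) = x^3 - 18*x^2 + 108*x - 216 = (x - 6)^3

Eigenvalues and multiplicities (the geometric multiplicity of λ is n − rank(A − λI), which equals the number of Jordan blocks for λ):
  λ = 6: algebraic multiplicity = 3, geometric multiplicity = 1

Determining the block sizes for each eigenvalue:
  λ = 6: one block (gm = 1), so the single block has size am = 3 → block sizes [3]

Assembling the blocks gives a Jordan form
J =
  [6, 1, 0]
  [0, 6, 1]
  [0, 0, 6]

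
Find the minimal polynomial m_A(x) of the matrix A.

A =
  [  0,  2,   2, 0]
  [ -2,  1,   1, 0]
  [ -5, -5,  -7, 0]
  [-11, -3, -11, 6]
x^4 - 24*x^2 - 64*x - 48

The characteristic polynomial is χ_A(x) = (x - 6)*(x + 2)^3, so the eigenvalues are known. The minimal polynomial is
  m_A(x) = Π_λ (x − λ)^{k_λ}
where k_λ is the size of the *largest* Jordan block for λ (equivalently, the smallest k with (A − λI)^k v = 0 for every generalised eigenvector v of λ).

  λ = -2: largest Jordan block has size 3, contributing (x + 2)^3
  λ = 6: largest Jordan block has size 1, contributing (x − 6)

So m_A(x) = (x - 6)*(x + 2)^3 = x^4 - 24*x^2 - 64*x - 48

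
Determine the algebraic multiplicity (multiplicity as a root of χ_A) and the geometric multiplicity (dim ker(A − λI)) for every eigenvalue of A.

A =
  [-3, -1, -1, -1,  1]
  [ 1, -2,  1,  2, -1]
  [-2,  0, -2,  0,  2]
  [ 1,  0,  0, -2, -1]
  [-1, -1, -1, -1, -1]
λ = -2: alg = 5, geom = 2

Step 1 — factor the characteristic polynomial to read off the algebraic multiplicities:
  χ_A(x) = (x + 2)^5

Step 2 — compute geometric multiplicities via the rank-nullity identity g(λ) = n − rank(A − λI):
  rank(A − (-2)·I) = 3, so dim ker(A − (-2)·I) = n − 3 = 2

Summary:
  λ = -2: algebraic multiplicity = 5, geometric multiplicity = 2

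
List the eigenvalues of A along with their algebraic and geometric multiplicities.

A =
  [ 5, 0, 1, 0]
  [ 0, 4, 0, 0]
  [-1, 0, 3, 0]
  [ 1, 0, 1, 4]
λ = 4: alg = 4, geom = 3

Step 1 — factor the characteristic polynomial to read off the algebraic multiplicities:
  χ_A(x) = (x - 4)^4

Step 2 — compute geometric multiplicities via the rank-nullity identity g(λ) = n − rank(A − λI):
  rank(A − (4)·I) = 1, so dim ker(A − (4)·I) = n − 1 = 3

Summary:
  λ = 4: algebraic multiplicity = 4, geometric multiplicity = 3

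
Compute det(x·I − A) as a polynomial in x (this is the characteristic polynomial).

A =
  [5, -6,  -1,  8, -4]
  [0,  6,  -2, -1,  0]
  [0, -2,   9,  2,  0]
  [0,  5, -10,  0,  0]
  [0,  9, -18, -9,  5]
x^5 - 25*x^4 + 250*x^3 - 1250*x^2 + 3125*x - 3125

Expanding det(x·I − A) (e.g. by cofactor expansion or by noting that A is similar to its Jordan form J, which has the same characteristic polynomial as A) gives
  χ_A(x) = x^5 - 25*x^4 + 250*x^3 - 1250*x^2 + 3125*x - 3125
which factors as (x - 5)^5. The eigenvalues (with algebraic multiplicities) are λ = 5 with multiplicity 5.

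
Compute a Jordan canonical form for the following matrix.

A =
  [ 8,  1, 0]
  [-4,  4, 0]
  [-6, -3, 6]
J_2(6) ⊕ J_1(6)

The characteristic polynomial is
  det(x·I − A) = x^3 - 18*x^2 + 108*x - 216 = (x - 6)^3

Eigenvalues and multiplicities (the geometric multiplicity of λ is n − rank(A − λI), which equals the number of Jordan blocks for λ):
  λ = 6: algebraic multiplicity = 3, geometric multiplicity = 2

Determining the block sizes for each eigenvalue:
  λ = 6: 2 blocks summing to 3 forces exactly one block of size 2 and the rest size 1 → block sizes [2, 1]

Assembling the blocks gives a Jordan form
J =
  [6, 1, 0]
  [0, 6, 0]
  [0, 0, 6]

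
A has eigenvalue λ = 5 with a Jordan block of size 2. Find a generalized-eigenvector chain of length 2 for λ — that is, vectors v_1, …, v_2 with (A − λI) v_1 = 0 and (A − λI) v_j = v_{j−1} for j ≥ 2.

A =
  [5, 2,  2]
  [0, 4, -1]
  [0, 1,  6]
A Jordan chain for λ = 5 of length 2:
v_1 = (2, -1, 1)ᵀ
v_2 = (0, 1, 0)ᵀ

Let N = A − (5)·I. We want v_2 with N^2 v_2 = 0 but N^1 v_2 ≠ 0; then v_{j-1} := N · v_j for j = 2, …, 2.

Pick v_2 = (0, 1, 0)ᵀ.
Then v_1 = N · v_2 = (2, -1, 1)ᵀ.

Sanity check: (A − (5)·I) v_1 = (0, 0, 0)ᵀ = 0. ✓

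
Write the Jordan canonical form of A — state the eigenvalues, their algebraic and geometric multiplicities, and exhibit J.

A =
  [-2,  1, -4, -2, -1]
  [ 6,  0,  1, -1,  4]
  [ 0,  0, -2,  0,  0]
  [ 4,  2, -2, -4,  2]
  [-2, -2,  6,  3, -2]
J_3(-2) ⊕ J_2(-2)

The characteristic polynomial is
  det(x·I − A) = x^5 + 10*x^4 + 40*x^3 + 80*x^2 + 80*x + 32 = (x + 2)^5

Eigenvalues and multiplicities (the geometric multiplicity of λ is n − rank(A − λI), which equals the number of Jordan blocks for λ):
  λ = -2: algebraic multiplicity = 5, geometric multiplicity = 2

Determining the block sizes for each eigenvalue:
  λ = -2: with am = 5 and gm = 2, the partition is not yet determined (e.g. several partitions of 5 into 2 parts exist). Let N = A − (-2)·I. Computing rank(N^1) = 3, rank(N^2) = 1, rank(N^3) = 0; the number of blocks of size ≥ j is rank(N^{j−1}) − rank(N^j), giving [2, 2, 1]. So we have 1 block(s) of size 3, 1 block(s) of size 2 → block sizes [3, 2]

Assembling the blocks gives a Jordan form
J =
  [-2,  1,  0,  0,  0]
  [ 0, -2,  1,  0,  0]
  [ 0,  0, -2,  0,  0]
  [ 0,  0,  0, -2,  1]
  [ 0,  0,  0,  0, -2]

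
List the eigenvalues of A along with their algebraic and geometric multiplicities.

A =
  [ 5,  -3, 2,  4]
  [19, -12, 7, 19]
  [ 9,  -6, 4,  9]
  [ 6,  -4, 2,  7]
λ = 1: alg = 4, geom = 2

Step 1 — factor the characteristic polynomial to read off the algebraic multiplicities:
  χ_A(x) = (x - 1)^4

Step 2 — compute geometric multiplicities via the rank-nullity identity g(λ) = n − rank(A − λI):
  rank(A − (1)·I) = 2, so dim ker(A − (1)·I) = n − 2 = 2

Summary:
  λ = 1: algebraic multiplicity = 4, geometric multiplicity = 2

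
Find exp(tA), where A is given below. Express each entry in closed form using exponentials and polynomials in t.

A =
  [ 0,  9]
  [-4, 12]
e^{tA} =
  [-6*t*exp(6*t) + exp(6*t), 9*t*exp(6*t)]
  [-4*t*exp(6*t), 6*t*exp(6*t) + exp(6*t)]

Strategy: write A = P · J · P⁻¹ where J is a Jordan canonical form, so e^{tA} = P · e^{tJ} · P⁻¹, and e^{tJ} can be computed block-by-block.

A has Jordan form
J =
  [6, 1]
  [0, 6]
(up to reordering of blocks).

Per-block formulas:
  For a 2×2 Jordan block J_2(6): exp(t · J_2(6)) = e^(6t)·(I + t·N), where N is the 2×2 nilpotent shift.

After assembling e^{tJ} and conjugating by P, we get:

e^{tA} =
  [-6*t*exp(6*t) + exp(6*t), 9*t*exp(6*t)]
  [-4*t*exp(6*t), 6*t*exp(6*t) + exp(6*t)]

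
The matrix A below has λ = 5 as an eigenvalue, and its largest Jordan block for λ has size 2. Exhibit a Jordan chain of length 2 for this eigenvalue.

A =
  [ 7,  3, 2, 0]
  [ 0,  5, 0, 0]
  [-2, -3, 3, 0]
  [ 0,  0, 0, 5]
A Jordan chain for λ = 5 of length 2:
v_1 = (2, 0, -2, 0)ᵀ
v_2 = (1, 0, 0, 0)ᵀ

Let N = A − (5)·I. We want v_2 with N^2 v_2 = 0 but N^1 v_2 ≠ 0; then v_{j-1} := N · v_j for j = 2, …, 2.

Pick v_2 = (1, 0, 0, 0)ᵀ.
Then v_1 = N · v_2 = (2, 0, -2, 0)ᵀ.

Sanity check: (A − (5)·I) v_1 = (0, 0, 0, 0)ᵀ = 0. ✓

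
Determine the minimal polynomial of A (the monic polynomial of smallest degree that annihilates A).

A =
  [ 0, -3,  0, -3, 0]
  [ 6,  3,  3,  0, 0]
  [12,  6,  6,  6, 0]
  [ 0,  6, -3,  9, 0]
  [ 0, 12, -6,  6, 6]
x^2 - 9*x + 18

The characteristic polynomial is χ_A(x) = (x - 6)^3*(x - 3)^2, so the eigenvalues are known. The minimal polynomial is
  m_A(x) = Π_λ (x − λ)^{k_λ}
where k_λ is the size of the *largest* Jordan block for λ (equivalently, the smallest k with (A − λI)^k v = 0 for every generalised eigenvector v of λ).

  λ = 3: largest Jordan block has size 1, contributing (x − 3)
  λ = 6: largest Jordan block has size 1, contributing (x − 6)

So m_A(x) = (x - 6)*(x - 3) = x^2 - 9*x + 18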